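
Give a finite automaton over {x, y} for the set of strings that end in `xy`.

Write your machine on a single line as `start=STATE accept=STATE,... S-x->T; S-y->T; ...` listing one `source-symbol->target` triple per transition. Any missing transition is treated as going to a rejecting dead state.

Remember how much of `xy` the current input suffix matches. State S0 means no match yet; S1 means the last symbol is `x`; S2 means the last 2 symbols are `xy`. Only S2 accepts. On a mismatch, fall back to the longest proper suffix that is still a prefix of `xy`.
A 3-state machine:
        x   y  
>  S0   S1  S0 
   S1   S1  S2 
 * S2   S1  S0 
(> = start, * = accepting)

start=S0; accept=S2; S0-x->S1; S0-y->S0; S1-x->S1; S1-y->S2; S2-x->S1; S2-y->S0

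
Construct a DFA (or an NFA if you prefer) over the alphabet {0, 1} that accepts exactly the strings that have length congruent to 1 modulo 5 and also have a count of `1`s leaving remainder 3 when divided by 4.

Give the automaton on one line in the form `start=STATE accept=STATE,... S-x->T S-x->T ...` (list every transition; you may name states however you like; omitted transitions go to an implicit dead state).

Run two small machines in parallel and take their product. One (5 states) tracks the input length modulo 5; the other (4 states) tracks the count of `1`s modulo 4. Each combined state is a pair, one component from each; accept when both components accept.
A 20-state machine:
          0    1  
>  s0     s1   s2 
   s1     s3   s4 
   s2     s4   s5 
   s3     s6   s7 
   s4     s7   s8 
   s5     s8   s9 
   s6    s10  s11 
   s7    s11  s12 
   s8    s12  s13 
   s9    s13  s10 
   s10    s0  s14 
   s11   s14  s15 
   s12   s15  s16 
   s13   s16   s0 
   s14    s2  s17 
   s15   s17  s18 
   s16   s18   s1 
   s17    s5  s19 
 * s18   s19   s3 
   s19    s9   s6 
(> = start, * = accepting)

start=s0 accept=s18 s0-0->s1 s0-1->s2 s1-0->s3 s1-1->s4 s2-0->s4 s2-1->s5 s3-0->s6 s3-1->s7 s4-0->s7 s4-1->s8 s5-0->s8 s5-1->s9 s6-0->s10 s6-1->s11 s7-0->s11 s7-1->s12 s8-0->s12 s8-1->s13 s9-0->s13 s9-1->s10 s10-0->s0 s10-1->s14 s11-0->s14 s11-1->s15 s12-0->s15 s12-1->s16 s13-0->s16 s13-1->s0 s14-0->s2 s14-1->s17 s15-0->s17 s15-1->s18 s16-0->s18 s16-1->s1 s17-0->s5 s17-1->s19 s18-0->s19 s18-1->s3 s19-0->s9 s19-1->s6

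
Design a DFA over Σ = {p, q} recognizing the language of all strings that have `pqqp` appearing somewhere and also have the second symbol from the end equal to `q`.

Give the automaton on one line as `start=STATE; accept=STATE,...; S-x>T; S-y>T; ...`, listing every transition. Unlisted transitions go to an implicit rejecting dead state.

start=S0; accept=S8,S11; S0-p>S1; S0-q>S2; S1-p>S3; S1-q>S4; S2-p>S5; S2-q>S6; S3-p>S3; S3-q>S4; S4-p>S5; S4-q>S7; S5-p>S3; S5-q>S4; S6-p>S5; S6-q>S6; S7-p>S8; S7-q>S6; S8-p>S9; S8-q>S10; S9-p>S9; S9-q>S10; S10-p>S8; S10-q>S11; S11-p>S8; S11-q>S11

Handle the two conditions separately and then intersect. The first has 5 states tracking whether and how much of `pqqp` has been seen; the second has 7 states tracking the last 2 symbols read. A product state is a pair (one from each), accepting exactly when both do.
          p    q  
>  S0     S1   S2 
   S1     S3   S4 
   S2     S5   S6 
   S3     S3   S4 
   S4     S5   S7 
   S5     S3   S4 
   S6     S5   S6 
   S7     S8   S6 
 * S8     S9  S10 
   S9     S9  S10 
   S10    S8  S11 
 * S11    S8  S11 
(> = start, * = accepting)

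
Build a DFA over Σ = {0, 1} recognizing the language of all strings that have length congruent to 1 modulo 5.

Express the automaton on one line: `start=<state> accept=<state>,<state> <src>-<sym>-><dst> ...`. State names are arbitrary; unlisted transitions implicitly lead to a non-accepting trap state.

start=A accept=B A-0->B A-1->B B-0->C B-1->C C-0->D C-1->D D-0->E D-1->E E-0->A E-1->A

Count input length modulo 5: every symbol advances one step around the cycle A → B → C → D → E → A. Accept at B.
A 5-state machine:
       0  1 
>  A   B  B 
 * B   C  C 
   C   D  D 
   D   E  E 
   E   A  A 
(> = start, * = accepting)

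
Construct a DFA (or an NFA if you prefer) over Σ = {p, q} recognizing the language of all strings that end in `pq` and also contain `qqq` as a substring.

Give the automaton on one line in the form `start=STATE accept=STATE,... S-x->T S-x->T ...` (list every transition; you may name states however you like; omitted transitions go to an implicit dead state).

Build one automaton per condition and run them in lockstep. One (3 states) tracks how much of the suffix `pq` has currently been matched; the other (4 states) tracks whether and how much of `qqq` has been seen. Each combined state is a pair, one component from each; accept when both components accept. After merging equivalent states the machine shrinks.
With 6 states:
        p   q  
>  s0   s0  s1 
   s1   s0  s2 
   s2   s0  s3 
   s3   s4  s3 
   s4   s4  s5 
 * s5   s4  s3 
(> = start, * = accepting)

start=s0 accept=s5 s0-p->s0 s0-q->s1 s1-p->s0 s1-q->s2 s2-p->s0 s2-q->s3 s3-p->s4 s3-q->s3 s4-p->s4 s4-q->s5 s5-p->s4 s5-q->s3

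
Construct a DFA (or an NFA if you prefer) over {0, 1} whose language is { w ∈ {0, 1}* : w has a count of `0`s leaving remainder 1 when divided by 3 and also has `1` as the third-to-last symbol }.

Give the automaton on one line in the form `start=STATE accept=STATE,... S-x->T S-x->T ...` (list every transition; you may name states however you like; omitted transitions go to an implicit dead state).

Run two small machines in parallel and take their product. One (3 states) tracks the count of `0`s modulo 3; the other (15 states) tracks the last 3 symbols read. Each combined state is a pair, one component from each; accept when both components accept. Equivalent product states are then merged.
With 14 states:
          0    1  
>  q0     q1   q2 
   q1     q3   q4 
   q2     q5   q6 
   q3     q0   q7 
   q4     q3   q8 
   q5     q3   q9 
   q6    q10   q6 
   q7    q11   q7 
   q8     q3  q12 
 * q9     q3   q8 
 * q10    q3   q9 
   q11   q13   q2 
 * q12    q3  q12 
 * q13    q3   q4 
(> = start, * = accepting)

start=q0 accept=q9,q10,q12,q13 q0-0->q1 q0-1->q2 q1-0->q3 q1-1->q4 q2-0->q5 q2-1->q6 q3-0->q0 q3-1->q7 q4-0->q3 q4-1->q8 q5-0->q3 q5-1->q9 q6-0->q10 q6-1->q6 q7-0->q11 q7-1->q7 q8-0->q3 q8-1->q12 q9-0->q3 q9-1->q8 q10-0->q3 q10-1->q9 q11-0->q13 q11-1->q2 q12-0->q3 q12-1->q12 q13-0->q3 q13-1->q4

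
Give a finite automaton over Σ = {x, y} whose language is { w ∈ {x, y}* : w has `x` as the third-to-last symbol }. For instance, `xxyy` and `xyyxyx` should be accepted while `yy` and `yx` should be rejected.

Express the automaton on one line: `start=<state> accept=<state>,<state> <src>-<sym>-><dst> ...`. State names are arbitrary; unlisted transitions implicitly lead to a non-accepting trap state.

start=q0 accept=q7,q8,q9,q10 q0-x->q1 q0-y->q2 q1-x->q3 q1-y->q4 q2-x->q5 q2-y->q6 q3-x->q7 q3-y->q8 q4-x->q9 q4-y->q10 q5-x->q11 q5-y->q12 q6-x->q13 q6-y->q14 q7-x->q7 q7-y->q8 q8-x->q9 q8-y->q10 q9-x->q11 q9-y->q12 q10-x->q13 q10-y->q14 q11-x->q7 q11-y->q8 q12-x->q9 q12-y->q10 q13-x->q11 q13-y->q12 q14-x->q13 q14-y->q14

A DFA must remember the last 3 symbols (since which symbol is third-to-last isn't known until the input ends). Use one state per possible window of the last ≤3 symbols; accept from those whose window starts with `x`.
          x    y  
>  q0     q1   q2 
   q1     q3   q4 
   q2     q5   q6 
   q3     q7   q8 
   q4     q9  q10 
   q5    q11  q12 
   q6    q13  q14 
 * q7     q7   q8 
 * q8     q9  q10 
 * q9    q11  q12 
 * q10   q13  q14 
   q11    q7   q8 
   q12    q9  q10 
   q13   q11  q12 
   q14   q13  q14 
(> = start, * = accepting)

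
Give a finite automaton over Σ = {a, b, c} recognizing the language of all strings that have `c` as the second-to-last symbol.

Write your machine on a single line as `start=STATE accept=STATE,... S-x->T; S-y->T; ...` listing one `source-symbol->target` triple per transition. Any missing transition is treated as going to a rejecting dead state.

A DFA must remember the last 2 symbols (since which symbol is second-to-last isn't known until the input ends). Use one state per possible window of the last ≤2 symbols; accept from those whose window starts with `c`.
          a    b    c  
>  q0     q1   q2   q3 
   q1     q4   q5   q6 
   q2     q7   q8   q9 
   q3    q10  q11  q12 
   q4     q4   q5   q6 
   q5     q7   q8   q9 
   q6    q10  q11  q12 
   q7     q4   q5   q6 
   q8     q7   q8   q9 
   q9    q10  q11  q12 
 * q10    q4   q5   q6 
 * q11    q7   q8   q9 
 * q12   q10  q11  q12 
(> = start, * = accepting)

start=q0; accept=q10,q11,q12; q0-a->q1; q0-b->q2; q0-c->q3; q1-a->q4; q1-b->q5; q1-c->q6; q2-a->q7; q2-b->q8; q2-c->q9; q3-a->q10; q3-b->q11; q3-c->q12; q4-a->q4; q4-b->q5; q4-c->q6; q5-a->q7; q5-b->q8; q5-c->q9; q6-a->q10; q6-b->q11; q6-c->q12; q7-a->q4; q7-b->q5; q7-c->q6; q8-a->q7; q8-b->q8; q8-c->q9; q9-a->q10; q9-b->q11; q9-c->q12; q10-a->q4; q10-b->q5; q10-c->q6; q11-a->q7; q11-b->q8; q11-c->q9; q12-a->q10; q12-b->q11; q12-c->q12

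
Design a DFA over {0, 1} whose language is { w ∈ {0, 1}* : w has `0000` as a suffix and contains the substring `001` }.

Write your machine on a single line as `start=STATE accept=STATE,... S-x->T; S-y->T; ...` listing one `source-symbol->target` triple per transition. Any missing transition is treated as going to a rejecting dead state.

start=q0; accept=q9; q0-0->q1; q0-1->q0; q1-0->q2; q1-1->q0; q2-0->q3; q2-1->q4; q3-0->q5; q3-1->q4; q4-0->q6; q4-1->q4; q5-0->q5; q5-1->q4; q6-0->q7; q6-1->q4; q7-0->q8; q7-1->q4; q8-0->q9; q8-1->q4; q9-0->q9; q9-1->q4

Run two small machines in parallel and take their product. The first has 5 states tracking how much of the suffix `0000` has currently been matched; the second has 4 states tracking whether and how much of `001` has been seen. A product state is a pair (one from each), accepting exactly when both do.
10 states suffice.
        0   1  
>  q0   q1  q0 
   q1   q2  q0 
   q2   q3  q4 
   q3   q5  q4 
   q4   q6  q4 
   q5   q5  q4 
   q6   q7  q4 
   q7   q8  q4 
   q8   q9  q4 
 * q9   q9  q4 
(> = start, * = accepting)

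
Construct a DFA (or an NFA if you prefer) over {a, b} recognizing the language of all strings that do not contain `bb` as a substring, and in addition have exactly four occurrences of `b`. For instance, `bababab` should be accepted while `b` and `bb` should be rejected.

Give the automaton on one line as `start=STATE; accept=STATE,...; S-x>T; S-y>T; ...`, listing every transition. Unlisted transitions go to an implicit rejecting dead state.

Build one automaton per condition and run them in lockstep. One (3 states) tracks partial matches of the forbidden pattern `bb`; the other (6 states) tracks the count of `b`s, saturating at 5. Each combined state is a pair, one component from each; accept when both components accept. Minimizing collapses redundant product states.
9 states suffice.
        a   b  
>  q0   q0  q1 
   q1   q2  q3 
   q2   q2  q4 
   q3   q3  q3 
   q4   q5  q3 
   q5   q5  q6 
   q6   q7  q3 
   q7   q7  q8 
 * q8   q8  q3 
(> = start, * = accepting)

start=q0; accept=q8; q0-a>q0; q0-b>q1; q1-a>q2; q1-b>q3; q2-a>q2; q2-b>q4; q3-a>q3; q3-b>q3; q4-a>q5; q4-b>q3; q5-a>q5; q5-b>q6; q6-a>q7; q6-b>q3; q7-a>q7; q7-b>q8; q8-a>q8; q8-b>q3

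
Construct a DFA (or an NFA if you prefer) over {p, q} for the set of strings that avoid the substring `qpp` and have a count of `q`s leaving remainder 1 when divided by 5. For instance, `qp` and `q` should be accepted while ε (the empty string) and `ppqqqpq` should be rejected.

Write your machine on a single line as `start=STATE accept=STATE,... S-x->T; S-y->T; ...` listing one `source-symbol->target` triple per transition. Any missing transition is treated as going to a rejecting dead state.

start=A; accept=B,C; A-p->A; A-q->B; B-p->C; B-q->D; C-p->E; C-q->D; D-p->F; D-q->G; E-p->E; E-q->E; F-p->E; F-q->G; G-p->H; G-q->I; H-p->E; H-q->I; I-p->J; I-q->K; J-p->E; J-q->K; K-p->L; K-q->B; L-p->E; L-q->B

Build one automaton per condition and run them in lockstep. The first has 4 states tracking partial matches of the forbidden pattern `qpp`; the second has 5 states tracking the count of `q`s modulo 5. A product state is a pair (one from each), accepting exactly when both do. Minimizing collapses redundant product states.
A 12-state machine:
       p  q 
>  A   A  B 
 * B   C  D 
 * C   E  D 
   D   F  G 
   E   E  E 
   F   E  G 
   G   H  I 
   H   E  I 
   I   J  K 
   J   E  K 
   K   L  B 
   L   E  B 
(> = start, * = accepting)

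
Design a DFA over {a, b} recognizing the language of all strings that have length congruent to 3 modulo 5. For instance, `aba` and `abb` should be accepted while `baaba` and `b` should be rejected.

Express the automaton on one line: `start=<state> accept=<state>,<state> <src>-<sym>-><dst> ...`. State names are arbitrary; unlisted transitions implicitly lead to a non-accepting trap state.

Only the length mod 5 matters, so use a 5-cycle: from any state, every input symbol moves to the next state, wrapping s4 back to s0. Mark s3 accepting.
A 5-state machine:
        a   b  
>  s0   s1  s1 
   s1   s2  s2 
   s2   s3  s3 
 * s3   s4  s4 
   s4   s0  s0 
(> = start, * = accepting)

start=s0 accept=s3 s0-a->s1 s0-b->s1 s1-a->s2 s1-b->s2 s2-a->s3 s2-b->s3 s3-a->s4 s3-b->s4 s4-a->s0 s4-b->s0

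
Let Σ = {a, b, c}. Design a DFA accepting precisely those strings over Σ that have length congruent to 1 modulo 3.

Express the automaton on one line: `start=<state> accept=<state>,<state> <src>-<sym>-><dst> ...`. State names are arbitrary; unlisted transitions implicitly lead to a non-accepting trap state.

Only the length mod 3 matters, so use a 3-cycle: from any state, every input symbol moves to the next state, wrapping s2 back to s0. Mark s1 accepting.
With 3 states:
        a   b   c  
>  s0   s1  s1  s1 
 * s1   s2  s2  s2 
   s2   s0  s0  s0 
(> = start, * = accepting)

start=s0 accept=s1 s0-a->s1 s0-b->s1 s0-c->s1 s1-a->s2 s1-b->s2 s1-c->s2 s2-a->s0 s2-b->s0 s2-c->s0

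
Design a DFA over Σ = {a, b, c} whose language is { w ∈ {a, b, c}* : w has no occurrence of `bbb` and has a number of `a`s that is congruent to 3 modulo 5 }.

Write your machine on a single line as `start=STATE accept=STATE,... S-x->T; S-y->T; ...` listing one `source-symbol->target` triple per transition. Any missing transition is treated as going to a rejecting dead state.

Run two small machines in parallel and take their product. The first has 4 states tracking partial matches of the forbidden pattern `bbb`; the second has 5 states tracking the count of `a`s modulo 5. A product state is a pair (one from each), accepting exactly when both do.
20 states suffice.
          a    b    c  
>  s0     s1   s2   s0 
   s1     s3   s4   s1 
   s2     s1   s5   s0 
   s3     s6   s7   s3 
   s4     s3   s8   s1 
   s5     s1   s9   s0 
 * s6    s10  s11   s6 
   s7     s6  s12   s3 
   s8     s3  s13   s1 
   s9    s13   s9   s9 
   s10    s0  s14  s10 
 * s11   s10  s15   s6 
   s12    s6  s16   s3 
   s13   s16  s13  s13 
   s14    s0  s17  s10 
 * s15   s10  s18   s6 
   s16   s18  s16  s16 
   s17    s0  s19  s10 
   s18   s19  s18  s18 
   s19    s9  s19  s19 
(> = start, * = accepting)

start=s0; accept=s6,s11,s15; s0-a->s1; s0-b->s2; s0-c->s0; s1-a->s3; s1-b->s4; s1-c->s1; s2-a->s1; s2-b->s5; s2-c->s0; s3-a->s6; s3-b->s7; s3-c->s3; s4-a->s3; s4-b->s8; s4-c->s1; s5-a->s1; s5-b->s9; s5-c->s0; s6-a->s10; s6-b->s11; s6-c->s6; s7-a->s6; s7-b->s12; s7-c->s3; s8-a->s3; s8-b->s13; s8-c->s1; s9-a->s13; s9-b->s9; s9-c->s9; s10-a->s0; s10-b->s14; s10-c->s10; s11-a->s10; s11-b->s15; s11-c->s6; s12-a->s6; s12-b->s16; s12-c->s3; s13-a->s16; s13-b->s13; s13-c->s13; s14-a->s0; s14-b->s17; s14-c->s10; s15-a->s10; s15-b->s18; s15-c->s6; s16-a->s18; s16-b->s16; s16-c->s16; s17-a->s0; s17-b->s19; s17-c->s10; s18-a->s19; s18-b->s18; s18-c->s18; s19-a->s9; s19-b->s19; s19-c->s19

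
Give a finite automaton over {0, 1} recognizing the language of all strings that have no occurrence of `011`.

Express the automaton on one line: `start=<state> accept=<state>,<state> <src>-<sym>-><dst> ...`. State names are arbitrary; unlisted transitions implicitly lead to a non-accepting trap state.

start=q0 accept=q0,q1,q2 q0-0->q1 q0-1->q0 q1-0->q1 q1-1->q2 q2-0->q1 q2-1->q3 q3-0->q3 q3-1->q3

Track partial matches of the forbidden pattern `011`. State q3 is a dead state reached once `011` has occurred; every other state accepts. q0 means no part of `011` is currently matched.
4 states suffice.
        0   1  
>* q0   q1  q0 
 * q1   q1  q2 
 * q2   q1  q3 
   q3   q3  q3 
(> = start, * = accepting)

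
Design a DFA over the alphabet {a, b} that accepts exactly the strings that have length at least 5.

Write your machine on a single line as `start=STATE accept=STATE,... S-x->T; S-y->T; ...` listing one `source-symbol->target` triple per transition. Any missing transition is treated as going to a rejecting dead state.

Count input length up to 6: every symbol moves from S0 toward S6, which means 'more than 5' and absorbs. Accept from {S5, S6}.
A 7-state machine:
        a   b  
>  S0   S1  S1 
   S1   S2  S2 
   S2   S3  S3 
   S3   S4  S4 
   S4   S5  S5 
 * S5   S6  S6 
 * S6   S6  S6 
(> = start, * = accepting)

start=S0; accept=S5,S6; S0-a->S1; S0-b->S1; S1-a->S2; S1-b->S2; S2-a->S3; S2-b->S3; S3-a->S4; S3-b->S4; S4-a->S5; S4-b->S5; S5-a->S6; S5-b->S6; S6-a->S6; S6-b->S6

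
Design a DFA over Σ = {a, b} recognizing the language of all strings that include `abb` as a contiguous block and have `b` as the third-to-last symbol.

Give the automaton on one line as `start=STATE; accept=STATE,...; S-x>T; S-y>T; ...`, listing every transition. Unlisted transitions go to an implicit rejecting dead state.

start=q0; accept=q4,q5,q6,q7; q0-a>q1; q0-b>q0; q1-a>q1; q1-b>q2; q2-a>q1; q2-b>q3; q3-a>q4; q3-b>q5; q4-a>q6; q4-b>q7; q5-a>q4; q5-b>q5; q6-a>q8; q6-b>q9; q7-a>q10; q7-b>q3; q8-a>q8; q8-b>q9; q9-a>q10; q9-b>q3; q10-a>q6; q10-b>q7

Handle the two conditions separately and then intersect. The first has 4 states tracking whether and how much of `abb` has been seen; the second has 15 states tracking the last 3 symbols read. A product state is a pair (one from each), accepting exactly when both do. Equivalent product states are then merged.
          a    b  
>  q0     q1   q0 
   q1     q1   q2 
   q2     q1   q3 
   q3     q4   q5 
 * q4     q6   q7 
 * q5     q4   q5 
 * q6     q8   q9 
 * q7    q10   q3 
   q8     q8   q9 
   q9    q10   q3 
   q10    q6   q7 
(> = start, * = accepting)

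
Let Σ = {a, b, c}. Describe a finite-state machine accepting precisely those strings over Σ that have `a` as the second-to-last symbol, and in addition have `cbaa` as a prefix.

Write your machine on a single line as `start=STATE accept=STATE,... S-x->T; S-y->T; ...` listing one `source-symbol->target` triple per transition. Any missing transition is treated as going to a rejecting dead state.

Run two small machines in parallel and take their product. The first has 13 states tracking the last 2 symbols read; the second has 6 states tracking whether the input so far still matches the prefix `cbaa`. A product state is a pair (one from each), accepting exactly when both do. Minimizing collapses redundant product states.
With 9 states:
        a   b   c  
>  q0   q1  q1  q2 
   q1   q1  q1  q1 
   q2   q1  q3  q1 
   q3   q4  q1  q1 
   q4   q5  q1  q1 
 * q5   q5  q6  q6 
 * q6   q7  q8  q8 
   q7   q5  q6  q6 
   q8   q7  q8  q8 
(> = start, * = accepting)

start=q0; accept=q5,q6; q0-a->q1; q0-b->q1; q0-c->q2; q1-a->q1; q1-b->q1; q1-c->q1; q2-a->q1; q2-b->q3; q2-c->q1; q3-a->q4; q3-b->q1; q3-c->q1; q4-a->q5; q4-b->q1; q4-c->q1; q5-a->q5; q5-b->q6; q5-c->q6; q6-a->q7; q6-b->q8; q6-c->q8; q7-a->q5; q7-b->q6; q7-c->q6; q8-a->q7; q8-b->q8; q8-c->q8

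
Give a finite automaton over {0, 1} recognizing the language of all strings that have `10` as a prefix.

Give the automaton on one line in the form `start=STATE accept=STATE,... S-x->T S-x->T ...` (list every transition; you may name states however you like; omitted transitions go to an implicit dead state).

Walk along `10` while the input agrees: from q0 take `1` to q1, and so on. Any deviation drops to the rejecting sink q3. Once q2 is reached the prefix is confirmed and every continuation is accepted.
A 4-state machine:
        0   1  
>  q0   q3  q1 
   q1   q2  q3 
 * q2   q2  q2 
   q3   q3  q3 
(> = start, * = accepting)

start=q0 accept=q2 q0-0->q3 q0-1->q1 q1-0->q2 q1-1->q3 q2-0->q2 q2-1->q2 q3-0->q3 q3-1->q3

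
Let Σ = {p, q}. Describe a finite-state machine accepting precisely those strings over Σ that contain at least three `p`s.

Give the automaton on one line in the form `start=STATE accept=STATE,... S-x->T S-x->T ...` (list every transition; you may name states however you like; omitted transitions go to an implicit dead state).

Count `p`s, saturating at 4: states S0 through S3 mean 0 through 3 `p`s seen; S4 means more than 3. Each `p` increments (capped at S4); other symbols loop. Accept from {S3, S4}.
        p   q  
>  S0   S1  S0 
   S1   S2  S1 
   S2   S3  S2 
 * S3   S4  S3 
 * S4   S4  S4 
(> = start, * = accepting)

start=S0 accept=S3,S4 S0-p->S1 S0-q->S0 S1-p->S2 S1-q->S1 S2-p->S3 S2-q->S2 S3-p->S4 S3-q->S3 S4-p->S4 S4-q->S4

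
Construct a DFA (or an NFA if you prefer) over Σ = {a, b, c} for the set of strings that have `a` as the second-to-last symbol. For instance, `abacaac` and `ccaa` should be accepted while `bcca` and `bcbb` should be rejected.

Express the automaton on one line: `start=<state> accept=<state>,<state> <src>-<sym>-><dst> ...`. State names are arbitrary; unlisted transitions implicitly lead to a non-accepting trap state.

Because acceptance depends on a position counted from the end, the machine has to buffer the most recent 2 symbols. Make each state the string of the last up-to-2 symbols read; on input `x` shift the window left and append `x`. Accept when the buffered window has length 2 and begins with `a`.
With 13 states:
          a    b    c  
>  q0     q1   q2   q3 
   q1     q4   q5   q6 
   q2     q7   q8   q9 
   q3    q10  q11  q12 
 * q4     q4   q5   q6 
 * q5     q7   q8   q9 
 * q6    q10  q11  q12 
   q7     q4   q5   q6 
   q8     q7   q8   q9 
   q9    q10  q11  q12 
   q10    q4   q5   q6 
   q11    q7   q8   q9 
   q12   q10  q11  q12 
(> = start, * = accepting)

start=q0 accept=q4,q5,q6 q0-a->q1 q0-b->q2 q0-c->q3 q1-a->q4 q1-b->q5 q1-c->q6 q2-a->q7 q2-b->q8 q2-c->q9 q3-a->q10 q3-b->q11 q3-c->q12 q4-a->q4 q4-b->q5 q4-c->q6 q5-a->q7 q5-b->q8 q5-c->q9 q6-a->q10 q6-b->q11 q6-c->q12 q7-a->q4 q7-b->q5 q7-c->q6 q8-a->q7 q8-b->q8 q8-c->q9 q9-a->q10 q9-b->q11 q9-c->q12 q10-a->q4 q10-b->q5 q10-c->q6 q11-a->q7 q11-b->q8 q11-c->q9 q12-a->q10 q12-b->q11 q12-c->q12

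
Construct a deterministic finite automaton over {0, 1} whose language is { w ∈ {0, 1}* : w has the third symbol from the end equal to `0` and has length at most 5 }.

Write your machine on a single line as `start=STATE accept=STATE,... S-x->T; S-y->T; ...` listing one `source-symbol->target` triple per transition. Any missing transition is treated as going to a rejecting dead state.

Run two small machines in parallel and take their product. One (15 states) tracks the last 3 symbols read; the other (7 states) tracks the input length, saturating at 6. Each combined state is a pair, one component from each; accept when both components accept. Equivalent product states are then merged.
15 states suffice.
          0    1  
>  S0     S1   S2 
   S1     S3   S4 
   S2     S5   S6 
   S3     S7   S8 
   S4     S9  S10 
   S5    S11  S12 
   S6    S13  S14 
 * S7     S8   S8 
 * S8    S10  S10 
 * S9    S12  S12 
 * S10   S14  S14 
   S11    S8   S8 
   S12   S10  S10 
   S13   S12  S12 
   S14   S14  S14 
(> = start, * = accepting)

start=S0; accept=S7,S8,S9,S10; S0-0->S1; S0-1->S2; S1-0->S3; S1-1->S4; S2-0->S5; S2-1->S6; S3-0->S7; S3-1->S8; S4-0->S9; S4-1->S10; S5-0->S11; S5-1->S12; S6-0->S13; S6-1->S14; S7-0->S8; S7-1->S8; S8-0->S10; S8-1->S10; S9-0->S12; S9-1->S12; S10-0->S14; S10-1->S14; S11-0->S8; S11-1->S8; S12-0->S10; S12-1->S10; S13-0->S12; S13-1->S12; S14-0->S14; S14-1->S14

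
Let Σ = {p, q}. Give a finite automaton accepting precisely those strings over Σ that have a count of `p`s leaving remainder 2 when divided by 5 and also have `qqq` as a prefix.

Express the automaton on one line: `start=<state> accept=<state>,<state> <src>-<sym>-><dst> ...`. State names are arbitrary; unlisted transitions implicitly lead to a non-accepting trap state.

Run two small machines in parallel and take their product. The first has 5 states tracking the count of `p`s modulo 5; the second has 5 states tracking whether the input so far still matches the prefix `qqq`. A product state is a pair (one from each), accepting exactly when both do. Minimizing collapses redundant product states.
9 states suffice.
        p   q  
>  s0   s1  s2 
   s1   s1  s1 
   s2   s1  s3 
   s3   s1  s4 
   s4   s5  s4 
   s5   s6  s5 
 * s6   s7  s6 
   s7   s8  s7 
   s8   s4  s8 
(> = start, * = accepting)

start=s0 accept=s6 s0-p->s1 s0-q->s2 s1-p->s1 s1-q->s1 s2-p->s1 s2-q->s3 s3-p->s1 s3-q->s4 s4-p->s5 s4-q->s4 s5-p->s6 s5-q->s5 s6-p->s7 s6-q->s6 s7-p->s8 s7-q->s7 s8-p->s4 s8-q->s8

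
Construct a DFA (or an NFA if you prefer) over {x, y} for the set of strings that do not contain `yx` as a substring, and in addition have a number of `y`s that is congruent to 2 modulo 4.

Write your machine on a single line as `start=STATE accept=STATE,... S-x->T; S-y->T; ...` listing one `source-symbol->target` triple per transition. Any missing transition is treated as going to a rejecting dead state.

start=A; accept=D; A-x->A; A-y->B; B-x->C; B-y->D; C-x->C; C-y->C; D-x->C; D-y->E; E-x->C; E-y->F; F-x->C; F-y->B

Handle the two conditions separately and then intersect. One (3 states) tracks partial matches of the forbidden pattern `yx`; the other (4 states) tracks the count of `y`s modulo 4. Each combined state is a pair, one component from each; accept when both components accept. After merging equivalent states the machine shrinks.
With 6 states:
       x  y 
>  A   A  B 
   B   C  D 
   C   C  C 
 * D   C  E 
   E   C  F 
   F   C  B 
(> = start, * = accepting)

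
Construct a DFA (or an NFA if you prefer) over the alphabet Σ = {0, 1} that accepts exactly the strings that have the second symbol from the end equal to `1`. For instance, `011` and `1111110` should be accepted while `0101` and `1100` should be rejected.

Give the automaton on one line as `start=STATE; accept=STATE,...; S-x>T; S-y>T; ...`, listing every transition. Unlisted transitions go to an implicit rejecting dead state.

A DFA must remember the last 2 symbols (since which symbol is second-to-last isn't known until the input ends). Use one state per possible window of the last ≤2 symbols; accept from those whose window starts with `1`.
7 states suffice.
       0  1 
>  A   B  C 
   B   D  E 
   C   F  G 
   D   D  E 
   E   F  G 
 * F   D  E 
 * G   F  G 
(> = start, * = accepting)

start=A; accept=F,G; A-0>B; A-1>C; B-0>D; B-1>E; C-0>F; C-1>G; D-0>D; D-1>E; E-0>F; E-1>G; F-0>D; F-1>E; G-0>F; G-1>G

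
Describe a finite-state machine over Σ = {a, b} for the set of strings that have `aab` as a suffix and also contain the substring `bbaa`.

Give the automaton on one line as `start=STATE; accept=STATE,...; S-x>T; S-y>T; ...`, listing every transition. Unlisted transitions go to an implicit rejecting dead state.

Build one automaton per condition and run them in lockstep. The first has 4 states tracking how much of the suffix `aab` has currently been matched; the second has 5 states tracking whether and how much of `bbaa` has been seen. A product state is a pair (one from each), accepting exactly when both do.
An 11-state machine:
          a    b  
>  q0     q1   q2 
   q1     q3   q2 
   q2     q1   q4 
   q3     q3   q5 
   q4     q6   q4 
   q5     q1   q4 
   q6     q7   q2 
   q7     q7   q8 
 * q8     q9  q10 
   q9     q7  q10 
   q10    q9  q10 
(> = start, * = accepting)

start=q0; accept=q8; q0-a>q1; q0-b>q2; q1-a>q3; q1-b>q2; q2-a>q1; q2-b>q4; q3-a>q3; q3-b>q5; q4-a>q6; q4-b>q4; q5-a>q1; q5-b>q4; q6-a>q7; q6-b>q2; q7-a>q7; q7-b>q8; q8-a>q9; q8-b>q10; q9-a>q7; q9-b>q10; q10-a>q9; q10-b>q10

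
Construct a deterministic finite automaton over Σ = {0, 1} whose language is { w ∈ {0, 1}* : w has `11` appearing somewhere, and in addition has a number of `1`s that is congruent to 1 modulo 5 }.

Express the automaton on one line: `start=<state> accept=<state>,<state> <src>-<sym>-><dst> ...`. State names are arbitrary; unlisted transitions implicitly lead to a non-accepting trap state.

start=A accept=L A-0->A A-1->B B-0->C B-1->D C-0->C C-1->E D-0->D D-1->F E-0->G E-1->F F-0->F F-1->H G-0->G G-1->I H-0->H H-1->J I-0->K I-1->H J-0->J J-1->L K-0->K K-1->M L-0->L L-1->D M-0->N M-1->J N-0->N N-1->O O-0->A O-1->L

Build one automaton per condition and run them in lockstep. The first has 3 states tracking whether and how much of `11` has been seen; the second has 5 states tracking the count of `1`s modulo 5. A product state is a pair (one from each), accepting exactly when both do.
A 15-state machine:
       0  1 
>  A   A  B 
   B   C  D 
   C   C  E 
   D   D  F 
   E   G  F 
   F   F  H 
   G   G  I 
   H   H  J 
   I   K  H 
   J   J  L 
   K   K  M 
 * L   L  D 
   M   N  J 
   N   N  O 
   O   A  L 
(> = start, * = accepting)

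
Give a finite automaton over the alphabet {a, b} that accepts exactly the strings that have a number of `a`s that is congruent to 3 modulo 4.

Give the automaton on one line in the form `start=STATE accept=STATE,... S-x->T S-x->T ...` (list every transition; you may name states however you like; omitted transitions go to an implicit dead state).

The only thing that matters is how many `a`s have appeared, reduced mod 4. Use one state per residue: q0 for 0, …, q3 for 3. Reading `a` moves to the next residue; anything else stays put. q3 is accepting.
        a   b  
>  q0   q1  q0 
   q1   q2  q1 
   q2   q3  q2 
 * q3   q0  q3 
(> = start, * = accepting)

start=q0 accept=q3 q0-a->q1 q0-b->q0 q1-a->q2 q1-b->q1 q2-a->q3 q2-b->q2 q3-a->q0 q3-b->q3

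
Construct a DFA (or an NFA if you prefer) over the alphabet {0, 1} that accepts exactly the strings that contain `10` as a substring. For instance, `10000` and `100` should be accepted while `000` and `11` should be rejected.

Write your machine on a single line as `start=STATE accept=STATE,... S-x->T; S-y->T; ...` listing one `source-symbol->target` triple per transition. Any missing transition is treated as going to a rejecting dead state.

start=A; accept=C; A-0->A; A-1->B; B-0->C; B-1->B; C-0->C; C-1->C

States A..B record the length of the longest prefix of `10` that matches the current input suffix. Reaching C means `10` has been seen, and we stay there forever. Accept from C.
3 states suffice.
       0  1 
>  A   A  B 
   B   C  B 
 * C   C  C 
(> = start, * = accepting)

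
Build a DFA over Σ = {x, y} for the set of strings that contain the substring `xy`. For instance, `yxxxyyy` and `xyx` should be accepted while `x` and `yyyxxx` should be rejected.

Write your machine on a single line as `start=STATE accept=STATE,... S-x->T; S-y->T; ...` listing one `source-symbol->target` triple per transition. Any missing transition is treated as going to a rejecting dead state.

start=q0; accept=q2; q0-x->q1; q0-y->q0; q1-x->q1; q1-y->q2; q2-x->q2; q2-y->q2

States q0..q1 record the length of the longest prefix of `xy` that matches the current input suffix. Reaching q2 means `xy` has been seen, and we stay there forever. Accept from q2.
3 states suffice.
        x   y  
>  q0   q1  q0 
   q1   q1  q2 
 * q2   q2  q2 
(> = start, * = accepting)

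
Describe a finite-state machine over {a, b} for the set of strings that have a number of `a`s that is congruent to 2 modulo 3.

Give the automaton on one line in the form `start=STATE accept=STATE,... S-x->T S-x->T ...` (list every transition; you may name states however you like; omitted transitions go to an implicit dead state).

start=s0 accept=s2 s0-a->s1 s0-b->s0 s1-a->s2 s1-b->s1 s2-a->s0 s2-b->s2

Keep the running count of `a`s modulo 3: each `a` advances along the cycle s0 → s1 → s2 → s0 while other symbols loop. Accept at s2.
3 states suffice.
        a   b  
>  s0   s1  s0 
   s1   s2  s1 
 * s2   s0  s2 
(> = start, * = accepting)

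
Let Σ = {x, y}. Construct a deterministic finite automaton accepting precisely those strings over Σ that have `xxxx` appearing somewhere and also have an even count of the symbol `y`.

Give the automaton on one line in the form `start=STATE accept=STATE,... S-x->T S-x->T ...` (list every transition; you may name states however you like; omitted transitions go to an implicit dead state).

start=S0 accept=S7 S0-x->S1 S0-y->S2 S1-x->S3 S1-y->S2 S2-x->S4 S2-y->S0 S3-x->S5 S3-y->S2 S4-x->S6 S4-y->S0 S5-x->S7 S5-y->S2 S6-x->S8 S6-y->S0 S7-x->S7 S7-y->S9 S8-x->S9 S8-y->S0 S9-x->S9 S9-y->S7

Run two small machines in parallel and take their product. The first has 5 states tracking whether and how much of `xxxx` has been seen; the second has 2 states tracking the count of `y`s modulo 2. A product state is a pair (one from each), accepting exactly when both do.
With 10 states:
        x   y  
>  S0   S1  S2 
   S1   S3  S2 
   S2   S4  S0 
   S3   S5  S2 
   S4   S6  S0 
   S5   S7  S2 
   S6   S8  S0 
 * S7   S7  S9 
   S8   S9  S0 
   S9   S9  S7 
(> = start, * = accepting)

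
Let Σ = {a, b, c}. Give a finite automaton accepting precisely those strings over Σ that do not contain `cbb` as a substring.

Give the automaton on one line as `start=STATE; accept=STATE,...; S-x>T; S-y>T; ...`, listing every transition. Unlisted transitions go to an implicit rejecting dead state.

Track partial matches of the forbidden pattern `cbb`. State S3 is a dead state reached once `cbb` has occurred; every other state accepts. S0 means no part of `cbb` is currently matched.
With 4 states:
        a   b   c  
>* S0   S0  S0  S1 
 * S1   S0  S2  S1 
 * S2   S0  S3  S1 
   S3   S3  S3  S3 
(> = start, * = accepting)

start=S0; accept=S0,S1,S2; S0-a>S0; S0-b>S0; S0-c>S1; S1-a>S0; S1-b>S2; S1-c>S1; S2-a>S0; S2-b>S3; S2-c>S1; S3-a>S3; S3-b>S3; S3-c>S3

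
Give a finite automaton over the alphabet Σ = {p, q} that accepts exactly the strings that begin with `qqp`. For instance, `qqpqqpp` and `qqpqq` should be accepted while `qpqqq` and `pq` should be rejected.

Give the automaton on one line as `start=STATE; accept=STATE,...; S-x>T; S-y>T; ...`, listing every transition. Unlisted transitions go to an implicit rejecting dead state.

start=S0; accept=S3; S0-p>S4; S0-q>S1; S1-p>S4; S1-q>S2; S2-p>S3; S2-q>S4; S3-p>S3; S3-q>S3; S4-p>S4; S4-q>S4

Walk along `qqp` while the input agrees: from S0 take `q` to S1, and so on. Any deviation drops to the rejecting sink S4. Once S3 is reached the prefix is confirmed and every continuation is accepted.
A 5-state machine:
        p   q  
>  S0   S4  S1 
   S1   S4  S2 
   S2   S3  S4 
 * S3   S3  S3 
   S4   S4  S4 
(> = start, * = accepting)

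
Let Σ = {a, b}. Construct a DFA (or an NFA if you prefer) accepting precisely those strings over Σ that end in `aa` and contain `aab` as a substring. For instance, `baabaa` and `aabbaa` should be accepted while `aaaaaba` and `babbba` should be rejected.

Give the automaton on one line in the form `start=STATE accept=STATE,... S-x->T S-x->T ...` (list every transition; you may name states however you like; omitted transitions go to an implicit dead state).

Build one automaton per condition and run them in lockstep. The first has 3 states tracking how much of the suffix `aa` has currently been matched; the second has 4 states tracking whether and how much of `aab` has been seen. A product state is a pair (one from each), accepting exactly when both do.
A 6-state machine:
        a   b  
>  q0   q1  q0 
   q1   q2  q0 
   q2   q2  q3 
   q3   q4  q3 
   q4   q5  q3 
 * q5   q5  q3 
(> = start, * = accepting)

start=q0 accept=q5 q0-a->q1 q0-b->q0 q1-a->q2 q1-b->q0 q2-a->q2 q2-b->q3 q3-a->q4 q3-b->q3 q4-a->q5 q4-b->q3 q5-a->q5 q5-b->q3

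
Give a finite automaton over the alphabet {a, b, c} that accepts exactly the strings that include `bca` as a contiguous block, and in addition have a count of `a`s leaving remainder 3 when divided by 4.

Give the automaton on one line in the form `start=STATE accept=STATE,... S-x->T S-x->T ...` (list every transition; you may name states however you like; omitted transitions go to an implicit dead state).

Build one automaton per condition and run them in lockstep. One (4 states) tracks whether and how much of `bca` has been seen; the other (4 states) tracks the count of `a`s modulo 4. Each combined state is a pair, one component from each; accept when both components accept.
With 16 states:
          a    b    c  
>  q0     q1   q2   q0 
   q1     q3   q4   q1 
   q2     q1   q2   q5 
   q3     q6   q7   q3 
   q4     q3   q4   q8 
   q5     q9   q2   q0 
   q6     q0  q10   q6 
   q7     q6   q7  q11 
   q8    q12   q4   q1 
   q9    q12   q9   q9 
   q10    q0  q10  q13 
   q11   q14   q7   q3 
   q12   q14  q12  q12 
   q13   q15  q10   q6 
 * q14   q15  q14  q14 
   q15    q9  q15  q15 
(> = start, * = accepting)

start=q0 accept=q14 q0-a->q1 q0-b->q2 q0-c->q0 q1-a->q3 q1-b->q4 q1-c->q1 q2-a->q1 q2-b->q2 q2-c->q5 q3-a->q6 q3-b->q7 q3-c->q3 q4-a->q3 q4-b->q4 q4-c->q8 q5-a->q9 q5-b->q2 q5-c->q0 q6-a->q0 q6-b->q10 q6-c->q6 q7-a->q6 q7-b->q7 q7-c->q11 q8-a->q12 q8-b->q4 q8-c->q1 q9-a->q12 q9-b->q9 q9-c->q9 q10-a->q0 q10-b->q10 q10-c->q13 q11-a->q14 q11-b->q7 q11-c->q3 q12-a->q14 q12-b->q12 q12-c->q12 q13-a->q15 q13-b->q10 q13-c->q6 q14-a->q15 q14-b->q14 q14-c->q14 q15-a->q9 q15-b->q15 q15-c->q15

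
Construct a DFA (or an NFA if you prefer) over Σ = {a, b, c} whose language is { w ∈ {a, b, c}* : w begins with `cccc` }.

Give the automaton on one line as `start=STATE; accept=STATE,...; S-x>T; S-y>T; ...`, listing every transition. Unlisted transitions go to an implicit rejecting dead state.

start=s0; accept=s4; s0-a>s5; s0-b>s5; s0-c>s1; s1-a>s5; s1-b>s5; s1-c>s2; s2-a>s5; s2-b>s5; s2-c>s3; s3-a>s5; s3-b>s5; s3-c>s4; s4-a>s4; s4-b>s4; s4-c>s4; s5-a>s5; s5-b>s5; s5-c>s5

Check the first 4 symbols one by one: s0 through s3 record how many have matched `cccc` so far; any wrong symbol goes to the dead state s5. After all 4 match we enter the accepting sink s4.
A 6-state machine:
        a   b   c  
>  s0   s5  s5  s1 
   s1   s5  s5  s2 
   s2   s5  s5  s3 
   s3   s5  s5  s4 
 * s4   s4  s4  s4 
   s5   s5  s5  s5 
(> = start, * = accepting)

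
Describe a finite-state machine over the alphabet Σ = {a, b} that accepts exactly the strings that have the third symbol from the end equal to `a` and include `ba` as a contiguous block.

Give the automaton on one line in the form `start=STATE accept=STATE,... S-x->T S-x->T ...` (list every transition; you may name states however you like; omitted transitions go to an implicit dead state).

start=q0 accept=q5,q8,q9,q10 q0-a->q1 q0-b->q2 q1-a->q1 q1-b->q3 q2-a->q4 q2-b->q2 q3-a->q5 q3-b->q2 q4-a->q6 q4-b->q7 q5-a->q6 q5-b->q7 q6-a->q8 q6-b->q9 q7-a->q5 q7-b->q10 q8-a->q8 q8-b->q9 q9-a->q5 q9-b->q10 q10-a->q4 q10-b->q2

Run two small machines in parallel and take their product. The first has 15 states tracking the last 3 symbols read; the second has 3 states tracking whether and how much of `ba` has been seen. A product state is a pair (one from each), accepting exactly when both do. After merging equivalent states the machine shrinks.
With 11 states:
          a    b  
>  q0     q1   q2 
   q1     q1   q3 
   q2     q4   q2 
   q3     q5   q2 
   q4     q6   q7 
 * q5     q6   q7 
   q6     q8   q9 
   q7     q5  q10 
 * q8     q8   q9 
 * q9     q5  q10 
 * q10    q4   q2 
(> = start, * = accepting)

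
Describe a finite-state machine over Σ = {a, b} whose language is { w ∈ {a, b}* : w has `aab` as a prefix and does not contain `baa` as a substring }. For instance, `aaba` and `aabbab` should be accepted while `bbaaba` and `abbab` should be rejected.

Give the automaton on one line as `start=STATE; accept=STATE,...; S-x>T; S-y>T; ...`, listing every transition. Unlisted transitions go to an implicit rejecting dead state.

start=q0; accept=q6,q8; q0-a>q1; q0-b>q2; q1-a>q3; q1-b>q2; q2-a>q4; q2-b>q2; q3-a>q5; q3-b>q6; q4-a>q7; q4-b>q2; q5-a>q5; q5-b>q2; q6-a>q8; q6-b>q6; q7-a>q7; q7-b>q7; q8-a>q9; q8-b>q6; q9-a>q9; q9-b>q9

Handle the two conditions separately and then intersect. One (5 states) tracks whether the input so far still matches the prefix `aab`; the other (4 states) tracks partial matches of the forbidden pattern `baa`. Each combined state is a pair, one component from each; accept when both components accept.
10 states suffice.
        a   b  
>  q0   q1  q2 
   q1   q3  q2 
   q2   q4  q2 
   q3   q5  q6 
   q4   q7  q2 
   q5   q5  q2 
 * q6   q8  q6 
   q7   q7  q7 
 * q8   q9  q6 
   q9   q9  q9 
(> = start, * = accepting)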